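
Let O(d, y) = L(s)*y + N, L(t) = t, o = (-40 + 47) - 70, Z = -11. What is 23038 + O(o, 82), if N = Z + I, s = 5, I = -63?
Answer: 23374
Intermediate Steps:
o = -63 (o = 7 - 70 = -63)
N = -74 (N = -11 - 63 = -74)
O(d, y) = -74 + 5*y (O(d, y) = 5*y - 74 = -74 + 5*y)
23038 + O(o, 82) = 23038 + (-74 + 5*82) = 23038 + (-74 + 410) = 23038 + 336 = 23374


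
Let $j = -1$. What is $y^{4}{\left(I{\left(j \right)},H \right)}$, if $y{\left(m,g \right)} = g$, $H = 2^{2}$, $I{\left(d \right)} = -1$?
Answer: $256$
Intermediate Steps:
$H = 4$
$y^{4}{\left(I{\left(j \right)},H \right)} = 4^{4} = 256$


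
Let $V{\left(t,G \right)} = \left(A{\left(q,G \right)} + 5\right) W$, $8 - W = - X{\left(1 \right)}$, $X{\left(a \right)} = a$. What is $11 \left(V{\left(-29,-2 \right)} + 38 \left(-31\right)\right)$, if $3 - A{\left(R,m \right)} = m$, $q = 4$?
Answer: $-11968$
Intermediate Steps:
$A{\left(R,m \right)} = 3 - m$
$W = 9$ ($W = 8 - \left(-1\right) 1 = 8 - -1 = 8 + 1 = 9$)
$V{\left(t,G \right)} = 72 - 9 G$ ($V{\left(t,G \right)} = \left(\left(3 - G\right) + 5\right) 9 = \left(8 - G\right) 9 = 72 - 9 G$)
$11 \left(V{\left(-29,-2 \right)} + 38 \left(-31\right)\right) = 11 \left(\left(72 - -18\right) + 38 \left(-31\right)\right) = 11 \left(\left(72 + 18\right) - 1178\right) = 11 \left(90 - 1178\right) = 11 \left(-1088\right) = -11968$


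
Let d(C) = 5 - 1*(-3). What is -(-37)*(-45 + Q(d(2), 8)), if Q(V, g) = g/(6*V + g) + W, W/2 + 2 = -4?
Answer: -14726/7 ≈ -2103.7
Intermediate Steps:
W = -12 (W = -4 + 2*(-4) = -4 - 8 = -12)
d(C) = 8 (d(C) = 5 + 3 = 8)
Q(V, g) = -12 + g/(g + 6*V) (Q(V, g) = g/(6*V + g) - 12 = g/(g + 6*V) - 12 = -12 + g/(g + 6*V))
-(-37)*(-45 + Q(d(2), 8)) = -(-37)*(-45 + (-72*8 - 11*8)/(8 + 6*8)) = -(-37)*(-45 + (-576 - 88)/(8 + 48)) = -(-37)*(-45 - 664/56) = -(-37)*(-45 + (1/56)*(-664)) = -(-37)*(-45 - 83/7) = -(-37)*(-398)/7 = -1*14726/7 = -14726/7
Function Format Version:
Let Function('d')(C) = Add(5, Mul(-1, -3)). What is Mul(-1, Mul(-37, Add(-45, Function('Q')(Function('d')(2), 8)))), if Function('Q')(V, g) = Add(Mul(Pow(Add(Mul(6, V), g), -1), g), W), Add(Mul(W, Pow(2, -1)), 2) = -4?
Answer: Rational(-14726, 7) ≈ -2103.7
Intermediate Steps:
W = -12 (W = Add(-4, Mul(2, -4)) = Add(-4, -8) = -12)
Function('d')(C) = 8 (Function('d')(C) = Add(5, 3) = 8)
Function('Q')(V, g) = Add(-12, Mul(g, Pow(Add(g, Mul(6, V)), -1))) (Function('Q')(V, g) = Add(Mul(Pow(Add(Mul(6, V), g), -1), g), -12) = Add(Mul(Pow(Add(g, Mul(6, V)), -1), g), -12) = Add(Mul(g, Pow(Add(g, Mul(6, V)), -1)), -12) = Add(-12, Mul(g, Pow(Add(g, Mul(6, V)), -1))))
Mul(-1, Mul(-37, Add(-45, Function('Q')(Function('d')(2), 8)))) = Mul(-1, Mul(-37, Add(-45, Mul(Pow(Add(8, Mul(6, 8)), -1), Add(Mul(-72, 8), Mul(-11, 8)))))) = Mul(-1, Mul(-37, Add(-45, Mul(Pow(Add(8, 48), -1), Add(-576, -88))))) = Mul(-1, Mul(-37, Add(-45, Mul(Pow(56, -1), -664)))) = Mul(-1, Mul(-37, Add(-45, Mul(Rational(1, 56), -664)))) = Mul(-1, Mul(-37, Add(-45, Rational(-83, 7)))) = Mul(-1, Mul(-37, Rational(-398, 7))) = Mul(-1, Rational(14726, 7)) = Rational(-14726, 7)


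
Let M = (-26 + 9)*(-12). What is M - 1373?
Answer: -1169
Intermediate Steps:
M = 204 (M = -17*(-12) = 204)
M - 1373 = 204 - 1373 = -1169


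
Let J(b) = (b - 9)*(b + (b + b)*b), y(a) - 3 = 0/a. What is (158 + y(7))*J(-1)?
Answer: -1610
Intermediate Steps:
y(a) = 3 (y(a) = 3 + 0/a = 3 + 0 = 3)
J(b) = (-9 + b)*(b + 2*b²) (J(b) = (-9 + b)*(b + (2*b)*b) = (-9 + b)*(b + 2*b²))
(158 + y(7))*J(-1) = (158 + 3)*(-(-9 - 17*(-1) + 2*(-1)²)) = 161*(-(-9 + 17 + 2*1)) = 161*(-(-9 + 17 + 2)) = 161*(-1*10) = 161*(-10) = -1610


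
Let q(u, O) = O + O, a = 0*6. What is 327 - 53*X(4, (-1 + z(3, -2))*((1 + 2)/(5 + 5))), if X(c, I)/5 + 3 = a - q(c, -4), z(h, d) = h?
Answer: -998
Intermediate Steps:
a = 0
q(u, O) = 2*O
X(c, I) = 25 (X(c, I) = -15 + 5*(0 - 2*(-4)) = -15 + 5*(0 - 1*(-8)) = -15 + 5*(0 + 8) = -15 + 5*8 = -15 + 40 = 25)
327 - 53*X(4, (-1 + z(3, -2))*((1 + 2)/(5 + 5))) = 327 - 53*25 = 327 - 1325 = -998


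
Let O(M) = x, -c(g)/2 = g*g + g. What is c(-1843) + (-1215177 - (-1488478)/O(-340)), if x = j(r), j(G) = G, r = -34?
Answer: -136825652/17 ≈ -8.0486e+6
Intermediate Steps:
c(g) = -2*g - 2*g**2 (c(g) = -2*(g*g + g) = -2*(g**2 + g) = -2*(g + g**2) = -2*g - 2*g**2)
x = -34
O(M) = -34
c(-1843) + (-1215177 - (-1488478)/O(-340)) = -2*(-1843)*(1 - 1843) + (-1215177 - (-1488478)/(-34)) = -2*(-1843)*(-1842) + (-1215177 - (-1488478)*(-1)/34) = -6789612 + (-1215177 - 1*744239/17) = -6789612 + (-1215177 - 744239/17) = -6789612 - 21402248/17 = -136825652/17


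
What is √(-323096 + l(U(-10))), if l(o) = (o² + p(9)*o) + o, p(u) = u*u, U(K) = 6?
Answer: 2*I*√80642 ≈ 567.95*I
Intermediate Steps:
p(u) = u²
l(o) = o² + 82*o (l(o) = (o² + 9²*o) + o = (o² + 81*o) + o = o² + 82*o)
√(-323096 + l(U(-10))) = √(-323096 + 6*(82 + 6)) = √(-323096 + 6*88) = √(-323096 + 528) = √(-322568) = 2*I*√80642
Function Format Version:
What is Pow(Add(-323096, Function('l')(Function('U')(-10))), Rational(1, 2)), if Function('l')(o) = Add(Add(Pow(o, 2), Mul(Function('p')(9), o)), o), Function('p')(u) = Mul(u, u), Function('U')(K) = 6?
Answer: Mul(2, I, Pow(80642, Rational(1, 2))) ≈ Mul(567.95, I)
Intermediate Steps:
Function('p')(u) = Pow(u, 2)
Function('l')(o) = Add(Pow(o, 2), Mul(82, o)) (Function('l')(o) = Add(Add(Pow(o, 2), Mul(Pow(9, 2), o)), o) = Add(Add(Pow(o, 2), Mul(81, o)), o) = Add(Pow(o, 2), Mul(82, o)))
Pow(Add(-323096, Function('l')(Function('U')(-10))), Rational(1, 2)) = Pow(Add(-323096, Mul(6, Add(82, 6))), Rational(1, 2)) = Pow(Add(-323096, Mul(6, 88)), Rational(1, 2)) = Pow(Add(-323096, 528), Rational(1, 2)) = Pow(-322568, Rational(1, 2)) = Mul(2, I, Pow(80642, Rational(1, 2)))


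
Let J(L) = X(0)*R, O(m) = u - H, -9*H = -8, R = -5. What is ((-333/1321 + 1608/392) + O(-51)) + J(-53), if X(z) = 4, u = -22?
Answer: -22742558/582561 ≈ -39.039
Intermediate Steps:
H = 8/9 (H = -1/9*(-8) = 8/9 ≈ 0.88889)
O(m) = -206/9 (O(m) = -22 - 1*8/9 = -22 - 8/9 = -206/9)
J(L) = -20 (J(L) = 4*(-5) = -20)
((-333/1321 + 1608/392) + O(-51)) + J(-53) = ((-333/1321 + 1608/392) - 206/9) - 20 = ((-333*1/1321 + 1608*(1/392)) - 206/9) - 20 = ((-333/1321 + 201/49) - 206/9) - 20 = (249204/64729 - 206/9) - 20 = -11091338/582561 - 20 = -22742558/582561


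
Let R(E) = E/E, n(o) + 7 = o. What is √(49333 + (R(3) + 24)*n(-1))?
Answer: √49133 ≈ 221.66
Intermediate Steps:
n(o) = -7 + o
R(E) = 1
√(49333 + (R(3) + 24)*n(-1)) = √(49333 + (1 + 24)*(-7 - 1)) = √(49333 + 25*(-8)) = √(49333 - 200) = √49133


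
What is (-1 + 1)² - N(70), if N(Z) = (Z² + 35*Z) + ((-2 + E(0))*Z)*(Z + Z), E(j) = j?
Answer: 12250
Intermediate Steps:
N(Z) = -3*Z² + 35*Z (N(Z) = (Z² + 35*Z) + ((-2 + 0)*Z)*(Z + Z) = (Z² + 35*Z) + (-2*Z)*(2*Z) = (Z² + 35*Z) - 4*Z² = -3*Z² + 35*Z)
(-1 + 1)² - N(70) = (-1 + 1)² - 70*(35 - 3*70) = 0² - 70*(35 - 210) = 0 - 70*(-175) = 0 - 1*(-12250) = 0 + 12250 = 12250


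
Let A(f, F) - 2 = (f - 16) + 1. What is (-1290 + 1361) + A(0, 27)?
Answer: 58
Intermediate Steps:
A(f, F) = -13 + f (A(f, F) = 2 + ((f - 16) + 1) = 2 + ((-16 + f) + 1) = 2 + (-15 + f) = -13 + f)
(-1290 + 1361) + A(0, 27) = (-1290 + 1361) + (-13 + 0) = 71 - 13 = 58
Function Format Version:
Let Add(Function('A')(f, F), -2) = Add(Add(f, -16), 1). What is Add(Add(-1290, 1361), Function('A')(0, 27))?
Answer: 58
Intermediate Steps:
Function('A')(f, F) = Add(-13, f) (Function('A')(f, F) = Add(2, Add(Add(f, -16), 1)) = Add(2, Add(Add(-16, f), 1)) = Add(2, Add(-15, f)) = Add(-13, f))
Add(Add(-1290, 1361), Function('A')(0, 27)) = Add(Add(-1290, 1361), Add(-13, 0)) = Add(71, -13) = 58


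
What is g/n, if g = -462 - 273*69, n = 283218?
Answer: -6433/94406 ≈ -0.068142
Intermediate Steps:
g = -19299 (g = -462 - 18837 = -19299)
g/n = -19299/283218 = -19299*1/283218 = -6433/94406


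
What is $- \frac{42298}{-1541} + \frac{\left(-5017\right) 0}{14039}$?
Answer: $\frac{42298}{1541} \approx 27.448$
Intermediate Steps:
$- \frac{42298}{-1541} + \frac{\left(-5017\right) 0}{14039} = \left(-42298\right) \left(- \frac{1}{1541}\right) + 0 \cdot \frac{1}{14039} = \frac{42298}{1541} + 0 = \frac{42298}{1541}$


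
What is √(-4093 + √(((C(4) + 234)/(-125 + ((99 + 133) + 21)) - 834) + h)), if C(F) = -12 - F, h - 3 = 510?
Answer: √(-65488 + 2*I*√20435)/4 ≈ 0.13965 + 63.977*I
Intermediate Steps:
h = 513 (h = 3 + 510 = 513)
√(-4093 + √(((C(4) + 234)/(-125 + ((99 + 133) + 21)) - 834) + h)) = √(-4093 + √((((-12 - 1*4) + 234)/(-125 + ((99 + 133) + 21)) - 834) + 513)) = √(-4093 + √((((-12 - 4) + 234)/(-125 + (232 + 21)) - 834) + 513)) = √(-4093 + √(((-16 + 234)/(-125 + 253) - 834) + 513)) = √(-4093 + √((218/128 - 834) + 513)) = √(-4093 + √((218*(1/128) - 834) + 513)) = √(-4093 + √((109/64 - 834) + 513)) = √(-4093 + √(-53267/64 + 513)) = √(-4093 + √(-20435/64)) = √(-4093 + I*√20435/8)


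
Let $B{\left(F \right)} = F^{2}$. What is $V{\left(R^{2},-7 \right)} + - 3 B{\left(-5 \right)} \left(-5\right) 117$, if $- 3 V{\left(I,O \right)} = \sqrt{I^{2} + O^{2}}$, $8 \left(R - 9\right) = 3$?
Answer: $43875 - \frac{\sqrt{31841329}}{192} \approx 43846.0$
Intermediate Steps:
$R = \frac{75}{8}$ ($R = 9 + \frac{1}{8} \cdot 3 = 9 + \frac{3}{8} = \frac{75}{8} \approx 9.375$)
$V{\left(I,O \right)} = - \frac{\sqrt{I^{2} + O^{2}}}{3}$
$V{\left(R^{2},-7 \right)} + - 3 B{\left(-5 \right)} \left(-5\right) 117 = - \frac{\sqrt{\left(\left(\frac{75}{8}\right)^{2}\right)^{2} + \left(-7\right)^{2}}}{3} + - 3 \left(-5\right)^{2} \left(-5\right) 117 = - \frac{\sqrt{\left(\frac{5625}{64}\right)^{2} + 49}}{3} + \left(-3\right) 25 \left(-5\right) 117 = - \frac{\sqrt{\frac{31640625}{4096} + 49}}{3} + \left(-75\right) \left(-5\right) 117 = - \frac{\sqrt{\frac{31841329}{4096}}}{3} + 375 \cdot 117 = - \frac{\frac{1}{64} \sqrt{31841329}}{3} + 43875 = - \frac{\sqrt{31841329}}{192} + 43875 = 43875 - \frac{\sqrt{31841329}}{192}$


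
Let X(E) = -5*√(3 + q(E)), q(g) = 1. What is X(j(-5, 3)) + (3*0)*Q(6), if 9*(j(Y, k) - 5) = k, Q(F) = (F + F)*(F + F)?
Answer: -10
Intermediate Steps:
Q(F) = 4*F² (Q(F) = (2*F)*(2*F) = 4*F²)
j(Y, k) = 5 + k/9
X(E) = -10 (X(E) = -5*√(3 + 1) = -5*√4 = -5*2 = -10)
X(j(-5, 3)) + (3*0)*Q(6) = -10 + (3*0)*(4*6²) = -10 + 0*(4*36) = -10 + 0*144 = -10 + 0 = -10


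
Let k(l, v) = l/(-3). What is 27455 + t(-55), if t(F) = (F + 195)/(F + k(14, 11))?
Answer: 4914025/179 ≈ 27453.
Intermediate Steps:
k(l, v) = -l/3 (k(l, v) = l*(-⅓) = -l/3)
t(F) = (195 + F)/(-14/3 + F) (t(F) = (F + 195)/(F - ⅓*14) = (195 + F)/(F - 14/3) = (195 + F)/(-14/3 + F))
27455 + t(-55) = 27455 + 3*(195 - 55)/(-14 + 3*(-55)) = 27455 + 3*140/(-14 - 165) = 27455 + 3*140/(-179) = 27455 + 3*(-1/179)*140 = 27455 - 420/179 = 4914025/179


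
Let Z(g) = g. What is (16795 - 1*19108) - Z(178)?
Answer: -2491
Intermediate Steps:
(16795 - 1*19108) - Z(178) = (16795 - 1*19108) - 1*178 = (16795 - 19108) - 178 = -2313 - 178 = -2491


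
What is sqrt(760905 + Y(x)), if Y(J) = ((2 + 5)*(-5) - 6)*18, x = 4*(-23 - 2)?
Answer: 3*sqrt(84463) ≈ 871.88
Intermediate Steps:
x = -100 (x = 4*(-25) = -100)
Y(J) = -738 (Y(J) = (7*(-5) - 6)*18 = (-35 - 6)*18 = -41*18 = -738)
sqrt(760905 + Y(x)) = sqrt(760905 - 738) = sqrt(760167) = 3*sqrt(84463)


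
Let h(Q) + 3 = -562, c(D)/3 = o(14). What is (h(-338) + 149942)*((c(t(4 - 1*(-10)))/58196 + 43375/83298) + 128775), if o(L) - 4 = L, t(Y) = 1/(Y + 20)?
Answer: 11656140486085876198/605951301 ≈ 1.9236e+10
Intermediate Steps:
t(Y) = 1/(20 + Y)
o(L) = 4 + L
c(D) = 54 (c(D) = 3*(4 + 14) = 3*18 = 54)
h(Q) = -565 (h(Q) = -3 - 562 = -565)
(h(-338) + 149942)*((c(t(4 - 1*(-10)))/58196 + 43375/83298) + 128775) = (-565 + 149942)*((54/58196 + 43375/83298) + 128775) = 149377*((54*(1/58196) + 43375*(1/83298)) + 128775) = 149377*((27/29098 + 43375/83298) + 128775) = 149377*(316093699/605951301 + 128775) = 149377*(78031694879974/605951301) = 11656140486085876198/605951301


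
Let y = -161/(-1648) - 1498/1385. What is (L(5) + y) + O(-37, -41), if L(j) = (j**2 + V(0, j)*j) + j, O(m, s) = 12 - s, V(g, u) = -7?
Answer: 107313321/2282480 ≈ 47.016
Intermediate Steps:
y = -2245719/2282480 (y = -161*(-1/1648) - 1498*1/1385 = 161/1648 - 1498/1385 = -2245719/2282480 ≈ -0.98389)
L(j) = j**2 - 6*j (L(j) = (j**2 - 7*j) + j = j**2 - 6*j)
(L(5) + y) + O(-37, -41) = (5*(-6 + 5) - 2245719/2282480) + (12 - 1*(-41)) = (5*(-1) - 2245719/2282480) + (12 + 41) = (-5 - 2245719/2282480) + 53 = -13658119/2282480 + 53 = 107313321/2282480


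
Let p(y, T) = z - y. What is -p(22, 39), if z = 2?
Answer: 20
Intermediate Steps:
p(y, T) = 2 - y
-p(22, 39) = -(2 - 1*22) = -(2 - 22) = -1*(-20) = 20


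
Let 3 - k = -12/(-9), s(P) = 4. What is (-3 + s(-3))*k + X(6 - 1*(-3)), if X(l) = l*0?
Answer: 5/3 ≈ 1.6667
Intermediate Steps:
k = 5/3 (k = 3 - (-12)/(-9) = 3 - (-12)*(-1)/9 = 3 - 1*4/3 = 3 - 4/3 = 5/3 ≈ 1.6667)
X(l) = 0
(-3 + s(-3))*k + X(6 - 1*(-3)) = (-3 + 4)*(5/3) + 0 = 1*(5/3) + 0 = 5/3 + 0 = 5/3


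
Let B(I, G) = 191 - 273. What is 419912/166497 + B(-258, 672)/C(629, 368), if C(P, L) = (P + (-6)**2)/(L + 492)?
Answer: -120653968/1165479 ≈ -103.52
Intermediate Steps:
B(I, G) = -82
C(P, L) = (36 + P)/(492 + L) (C(P, L) = (P + 36)/(492 + L) = (36 + P)/(492 + L))
419912/166497 + B(-258, 672)/C(629, 368) = 419912/166497 - 82*(492 + 368)/(36 + 629) = 419912*(1/166497) - 82/(665/860) = 419912/166497 - 82/((1/860)*665) = 419912/166497 - 82/133/172 = 419912/166497 - 82*172/133 = 419912/166497 - 14104/133 = -120653968/1165479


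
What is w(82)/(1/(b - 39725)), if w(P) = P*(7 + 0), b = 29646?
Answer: -5785346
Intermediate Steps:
w(P) = 7*P (w(P) = P*7 = 7*P)
w(82)/(1/(b - 39725)) = (7*82)/(1/(29646 - 39725)) = 574/(1/(-10079)) = 574/(-1/10079) = 574*(-10079) = -5785346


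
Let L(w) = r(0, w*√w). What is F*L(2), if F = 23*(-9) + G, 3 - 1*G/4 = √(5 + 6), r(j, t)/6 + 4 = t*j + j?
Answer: 4680 + 96*√11 ≈ 4998.4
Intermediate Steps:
r(j, t) = -24 + 6*j + 6*j*t (r(j, t) = -24 + 6*(t*j + j) = -24 + 6*(j*t + j) = -24 + 6*(j + j*t) = -24 + (6*j + 6*j*t) = -24 + 6*j + 6*j*t)
G = 12 - 4*√11 (G = 12 - 4*√(5 + 6) = 12 - 4*√11 ≈ -1.2665)
L(w) = -24 (L(w) = -24 + 6*0 + 6*0*(w*√w) = -24 + 0 + 6*0*w^(3/2) = -24 + 0 + 0 = -24)
F = -195 - 4*√11 (F = 23*(-9) + (12 - 4*√11) = -207 + (12 - 4*√11) = -195 - 4*√11 ≈ -208.27)
F*L(2) = (-195 - 4*√11)*(-24) = 4680 + 96*√11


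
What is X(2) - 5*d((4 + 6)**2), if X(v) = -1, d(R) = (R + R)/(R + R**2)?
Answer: -111/101 ≈ -1.0990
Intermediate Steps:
d(R) = 2*R/(R + R**2) (d(R) = (2*R)/(R + R**2) = 2*R/(R + R**2))
X(2) - 5*d((4 + 6)**2) = -1 - 10/(1 + (4 + 6)**2) = -1 - 10/(1 + 10**2) = -1 - 10/(1 + 100) = -1 - 10/101 = -111/101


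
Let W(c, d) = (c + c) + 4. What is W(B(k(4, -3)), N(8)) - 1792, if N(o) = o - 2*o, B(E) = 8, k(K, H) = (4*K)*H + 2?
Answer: -1772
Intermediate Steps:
k(K, H) = 2 + 4*H*K (k(K, H) = 4*H*K + 2 = 2 + 4*H*K)
N(o) = -o
W(c, d) = 4 + 2*c (W(c, d) = 2*c + 4 = 4 + 2*c)
W(B(k(4, -3)), N(8)) - 1792 = (4 + 2*8) - 1792 = (4 + 16) - 1792 = 20 - 1792 = -1772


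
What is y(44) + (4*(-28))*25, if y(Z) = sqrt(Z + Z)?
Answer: -2800 + 2*sqrt(22) ≈ -2790.6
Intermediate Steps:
y(Z) = sqrt(2)*sqrt(Z) (y(Z) = sqrt(2*Z) = sqrt(2)*sqrt(Z))
y(44) + (4*(-28))*25 = sqrt(2)*sqrt(44) + (4*(-28))*25 = sqrt(2)*(2*sqrt(11)) - 112*25 = 2*sqrt(22) - 2800 = -2800 + 2*sqrt(22)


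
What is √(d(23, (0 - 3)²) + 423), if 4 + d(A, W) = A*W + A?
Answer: √649 ≈ 25.475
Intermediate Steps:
d(A, W) = -4 + A + A*W (d(A, W) = -4 + (A*W + A) = -4 + (A + A*W) = -4 + A + A*W)
√(d(23, (0 - 3)²) + 423) = √((-4 + 23 + 23*(0 - 3)²) + 423) = √((-4 + 23 + 23*(-3)²) + 423) = √((-4 + 23 + 23*9) + 423) = √((-4 + 23 + 207) + 423) = √(226 + 423) = √649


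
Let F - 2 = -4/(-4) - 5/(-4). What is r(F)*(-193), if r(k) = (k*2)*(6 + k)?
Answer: -134521/8 ≈ -16815.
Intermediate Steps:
F = 17/4 (F = 2 + (-4/(-4) - 5/(-4)) = 2 + (-4*(-1/4) - 5*(-1/4)) = 2 + (1 + 5/4) = 2 + 9/4 = 17/4 ≈ 4.2500)
r(k) = 2*k*(6 + k) (r(k) = (2*k)*(6 + k) = 2*k*(6 + k))
r(F)*(-193) = (2*(17/4)*(6 + 17/4))*(-193) = (2*(17/4)*(41/4))*(-193) = (697/8)*(-193) = -134521/8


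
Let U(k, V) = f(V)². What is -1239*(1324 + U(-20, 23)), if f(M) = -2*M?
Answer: -4262160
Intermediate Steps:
U(k, V) = 4*V² (U(k, V) = (-2*V)² = 4*V²)
-1239*(1324 + U(-20, 23)) = -1239*(1324 + 4*23²) = -1239*(1324 + 4*529) = -1239*(1324 + 2116) = -1239*3440 = -4262160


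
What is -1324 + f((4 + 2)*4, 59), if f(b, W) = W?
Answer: -1265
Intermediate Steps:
-1324 + f((4 + 2)*4, 59) = -1324 + 59 = -1265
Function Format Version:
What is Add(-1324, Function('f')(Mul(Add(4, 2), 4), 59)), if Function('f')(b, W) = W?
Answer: -1265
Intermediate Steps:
Add(-1324, Function('f')(Mul(Add(4, 2), 4), 59)) = Add(-1324, 59) = -1265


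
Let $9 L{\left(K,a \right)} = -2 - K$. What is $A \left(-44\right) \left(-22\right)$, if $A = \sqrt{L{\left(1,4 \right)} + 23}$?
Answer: $\frac{1936 \sqrt{51}}{3} \approx 4608.6$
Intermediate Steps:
$L{\left(K,a \right)} = - \frac{2}{9} - \frac{K}{9}$ ($L{\left(K,a \right)} = \frac{-2 - K}{9} = - \frac{2}{9} - \frac{K}{9}$)
$A = \frac{2 \sqrt{51}}{3}$ ($A = \sqrt{\left(- \frac{2}{9} - \frac{1}{9}\right) + 23} = \sqrt{- \frac{1}{3} + 23} = \sqrt{\frac{68}{3}} = \frac{2 \sqrt{51}}{3} \approx 4.761$)
$A \left(-44\right) \left(-22\right) = \frac{2 \sqrt{51}}{3} \left(-44\right) \left(-22\right) = - \frac{88 \sqrt{51}}{3} \left(-22\right) = \frac{1936 \sqrt{51}}{3}$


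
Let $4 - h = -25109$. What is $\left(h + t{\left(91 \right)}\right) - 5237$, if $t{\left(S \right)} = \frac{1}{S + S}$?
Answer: $\frac{3617433}{182} \approx 19876.0$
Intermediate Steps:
$h = 25113$ ($h = 4 - -25109 = 4 + 25109 = 25113$)
$t{\left(S \right)} = \frac{1}{2 S}$
$\left(h + t{\left(91 \right)}\right) - 5237 = \left(25113 + \frac{1}{2 \cdot 91}\right) - 5237 = \left(25113 + \frac{1}{2} \cdot \frac{1}{91}\right) - 5237 = \left(25113 + \frac{1}{182}\right) - 5237 = \frac{4570567}{182} - 5237 = \frac{3617433}{182}$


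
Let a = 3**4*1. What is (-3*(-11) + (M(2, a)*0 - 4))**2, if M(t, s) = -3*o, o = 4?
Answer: 841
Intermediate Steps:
a = 81 (a = 81*1 = 81)
M(t, s) = -12 (M(t, s) = -3*4 = -12)
(-3*(-11) + (M(2, a)*0 - 4))**2 = (-3*(-11) + (-12*0 - 4))**2 = (33 + (0 - 4))**2 = (33 - 4)**2 = 29**2 = 841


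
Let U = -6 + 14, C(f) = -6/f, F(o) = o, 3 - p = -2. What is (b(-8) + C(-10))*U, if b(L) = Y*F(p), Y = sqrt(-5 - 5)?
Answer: 24/5 + 40*I*sqrt(10) ≈ 4.8 + 126.49*I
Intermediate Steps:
p = 5 (p = 3 - 1*(-2) = 3 + 2 = 5)
U = 8
Y = I*sqrt(10) (Y = sqrt(-10) = I*sqrt(10) ≈ 3.1623*I)
b(L) = 5*I*sqrt(10) (b(L) = (I*sqrt(10))*5 = 5*I*sqrt(10))
(b(-8) + C(-10))*U = (5*I*sqrt(10) - 6/(-10))*8 = (5*I*sqrt(10) - 6*(-1/10))*8 = (5*I*sqrt(10) + 3/5)*8 = (3/5 + 5*I*sqrt(10))*8 = 24/5 + 40*I*sqrt(10)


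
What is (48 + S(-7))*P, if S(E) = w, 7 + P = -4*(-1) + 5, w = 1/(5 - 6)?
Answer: 94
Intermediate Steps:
w = -1 (w = 1/(-1) = -1)
P = 2 (P = -7 + (-4*(-1) + 5) = -7 + (4 + 5) = -7 + 9 = 2)
S(E) = -1
(48 + S(-7))*P = (48 - 1)*2 = 47*2 = 94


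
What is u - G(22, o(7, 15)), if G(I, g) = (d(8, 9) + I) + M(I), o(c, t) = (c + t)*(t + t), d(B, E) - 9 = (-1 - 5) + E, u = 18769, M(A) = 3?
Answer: 18732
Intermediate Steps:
d(B, E) = 3 + E (d(B, E) = 9 + ((-1 - 5) + E) = 9 + (-6 + E) = 3 + E)
o(c, t) = 2*t*(c + t) (o(c, t) = (c + t)*(2*t) = 2*t*(c + t))
G(I, g) = 15 + I (G(I, g) = ((3 + 9) + I) + 3 = (12 + I) + 3 = 15 + I)
u - G(22, o(7, 15)) = 18769 - (15 + 22) = 18769 - 1*37 = 18769 - 37 = 18732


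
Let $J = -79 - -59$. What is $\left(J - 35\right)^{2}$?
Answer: $3025$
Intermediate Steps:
$J = -20$ ($J = -79 + 59 = -20$)
$\left(J - 35\right)^{2} = \left(-20 - 35\right)^{2} = \left(-55\right)^{2} = 3025$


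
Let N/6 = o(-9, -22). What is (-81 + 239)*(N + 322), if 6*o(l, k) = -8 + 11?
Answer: 51350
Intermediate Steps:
o(l, k) = ½ (o(l, k) = (-8 + 11)/6 = (⅙)*3 = ½)
N = 3 (N = 6*(½) = 3)
(-81 + 239)*(N + 322) = (-81 + 239)*(3 + 322) = 158*325 = 51350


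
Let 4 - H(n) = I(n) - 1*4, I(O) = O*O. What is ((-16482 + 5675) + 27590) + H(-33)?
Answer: 15702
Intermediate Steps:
I(O) = O²
H(n) = 8 - n² (H(n) = 4 - (n² - 1*4) = 4 - (n² - 4) = 4 - (-4 + n²) = 4 + (4 - n²) = 8 - n²)
((-16482 + 5675) + 27590) + H(-33) = ((-16482 + 5675) + 27590) + (8 - 1*(-33)²) = (-10807 + 27590) + (8 - 1*1089) = 16783 + (8 - 1089) = 16783 - 1081 = 15702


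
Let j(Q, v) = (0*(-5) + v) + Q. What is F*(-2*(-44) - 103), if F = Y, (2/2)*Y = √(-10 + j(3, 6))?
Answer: -15*I ≈ -15.0*I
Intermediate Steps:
j(Q, v) = Q + v (j(Q, v) = (0 + v) + Q = v + Q = Q + v)
Y = I (Y = √(-10 + (3 + 6)) = √(-10 + 9) = √(-1) = I ≈ 1.0*I)
F = I ≈ 1.0*I
F*(-2*(-44) - 103) = I*(-2*(-44) - 103) = I*(88 - 103) = I*(-15) = -15*I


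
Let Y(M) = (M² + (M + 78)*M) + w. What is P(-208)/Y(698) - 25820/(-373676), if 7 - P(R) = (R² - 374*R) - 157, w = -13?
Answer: -4652454003/96113110541 ≈ -0.048406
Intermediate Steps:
Y(M) = -13 + M² + M*(78 + M) (Y(M) = (M² + (M + 78)*M) - 13 = (M² + (78 + M)*M) - 13 = (M² + M*(78 + M)) - 13 = -13 + M² + M*(78 + M))
P(R) = 164 - R² + 374*R (P(R) = 7 - ((R² - 374*R) - 157) = 7 - (-157 + R² - 374*R) = 7 + (157 - R² + 374*R) = 164 - R² + 374*R)
P(-208)/Y(698) - 25820/(-373676) = (164 - 1*(-208)² + 374*(-208))/(-13 + 2*698² + 78*698) - 25820/(-373676) = (164 - 1*43264 - 77792)/(-13 + 2*487204 + 54444) - 25820*(-1/373676) = (164 - 43264 - 77792)/(-13 + 974408 + 54444) + 6455/93419 = -120892/1028839 + 6455/93419 = -4652454003/96113110541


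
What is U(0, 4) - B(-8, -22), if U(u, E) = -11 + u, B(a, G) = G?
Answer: 11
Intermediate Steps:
U(0, 4) - B(-8, -22) = (-11 + 0) - 1*(-22) = -11 + 22 = 11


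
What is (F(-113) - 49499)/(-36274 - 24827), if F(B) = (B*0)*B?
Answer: 49499/61101 ≈ 0.81012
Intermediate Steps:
F(B) = 0 (F(B) = 0*B = 0)
(F(-113) - 49499)/(-36274 - 24827) = (0 - 49499)/(-36274 - 24827) = -49499/(-61101) = -49499*(-1/61101) = 49499/61101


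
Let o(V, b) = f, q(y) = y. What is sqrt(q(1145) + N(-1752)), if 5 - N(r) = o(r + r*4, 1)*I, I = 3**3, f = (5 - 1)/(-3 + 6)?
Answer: sqrt(1114) ≈ 33.377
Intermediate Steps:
f = 4/3 ≈ 1.3333
o(V, b) = 4/3
I = 27
N(r) = -31 (N(r) = 5 - 4*27/3 = 5 - 1*36 = 5 - 36 = -31)
sqrt(q(1145) + N(-1752)) = sqrt(1145 - 31) = sqrt(1114)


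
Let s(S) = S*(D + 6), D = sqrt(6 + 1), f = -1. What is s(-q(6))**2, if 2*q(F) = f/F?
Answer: (6 + sqrt(7))**2/144 ≈ 0.51909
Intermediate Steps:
D = sqrt(7) ≈ 2.6458
q(F) = -1/(2*F) (q(F) = (-1/F)/2 = -1/(2*F))
s(S) = S*(6 + sqrt(7)) (s(S) = S*(sqrt(7) + 6) = S*(6 + sqrt(7)))
s(-q(6))**2 = ((-(-1)/(2*6))*(6 + sqrt(7)))**2 = ((-1*(-1/12))*(6 + sqrt(7)))**2 = ((6 + sqrt(7))/12)**2 = (1/2 + sqrt(7)/12)**2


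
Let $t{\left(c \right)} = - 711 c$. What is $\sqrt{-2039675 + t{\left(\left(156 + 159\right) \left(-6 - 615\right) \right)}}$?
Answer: $\sqrt{137042590} \approx 11707.0$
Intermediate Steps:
$\sqrt{-2039675 + t{\left(\left(156 + 159\right) \left(-6 - 615\right) \right)}} = \sqrt{-2039675 - 711 \left(156 + 159\right) \left(-6 - 615\right)} = \sqrt{-2039675 - 711 \cdot 315 \left(-621\right)} = \sqrt{-2039675 - -139082265} = \sqrt{-2039675 + 139082265} = \sqrt{137042590}$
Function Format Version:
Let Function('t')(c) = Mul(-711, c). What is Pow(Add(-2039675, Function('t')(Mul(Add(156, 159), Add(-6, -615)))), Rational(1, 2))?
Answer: Pow(137042590, Rational(1, 2)) ≈ 11707.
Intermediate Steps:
Pow(Add(-2039675, Function('t')(Mul(Add(156, 159), Add(-6, -615)))), Rational(1, 2)) = Pow(Add(-2039675, Mul(-711, Mul(Add(156, 159), Add(-6, -615)))), Rational(1, 2)) = Pow(Add(-2039675, Mul(-711, Mul(315, -621))), Rational(1, 2)) = Pow(Add(-2039675, Mul(-711, -195615)), Rational(1, 2)) = Pow(Add(-2039675, 139082265), Rational(1, 2)) = Pow(137042590, Rational(1, 2))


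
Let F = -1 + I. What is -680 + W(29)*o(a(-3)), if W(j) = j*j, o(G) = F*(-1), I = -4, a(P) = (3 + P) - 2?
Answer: 3525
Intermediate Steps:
a(P) = 1 + P
F = -5 (F = -1 - 4 = -5)
o(G) = 5 (o(G) = -5*(-1) = 5)
W(j) = j**2
-680 + W(29)*o(a(-3)) = -680 + 29**2*5 = -680 + 841*5 = -680 + 4205 = 3525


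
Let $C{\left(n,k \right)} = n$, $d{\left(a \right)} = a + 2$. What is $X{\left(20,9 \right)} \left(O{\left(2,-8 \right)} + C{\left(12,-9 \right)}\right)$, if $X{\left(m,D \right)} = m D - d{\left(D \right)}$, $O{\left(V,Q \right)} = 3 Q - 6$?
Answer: $-3042$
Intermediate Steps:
$d{\left(a \right)} = 2 + a$
$O{\left(V,Q \right)} = -6 + 3 Q$
$X{\left(m,D \right)} = -2 - D + D m$ ($X{\left(m,D \right)} = m D - \left(2 + D\right) = D m - \left(2 + D\right) = -2 - D + D m$)
$X{\left(20,9 \right)} \left(O{\left(2,-8 \right)} + C{\left(12,-9 \right)}\right) = \left(-2 - 9 + 9 \cdot 20\right) \left(\left(-6 + 3 \left(-8\right)\right) + 12\right) = \left(-2 - 9 + 180\right) \left(\left(-6 - 24\right) + 12\right) = 169 \left(-30 + 12\right) = 169 \left(-18\right) = -3042$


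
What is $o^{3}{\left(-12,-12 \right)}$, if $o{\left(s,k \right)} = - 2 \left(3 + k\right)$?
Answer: $5832$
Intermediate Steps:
$o{\left(s,k \right)} = -6 - 2 k$
$o^{3}{\left(-12,-12 \right)} = \left(-6 - -24\right)^{3} = \left(-6 + 24\right)^{3} = 18^{3} = 5832$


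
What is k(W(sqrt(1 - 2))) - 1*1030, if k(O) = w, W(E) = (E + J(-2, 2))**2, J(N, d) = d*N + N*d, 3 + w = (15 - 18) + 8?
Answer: -1028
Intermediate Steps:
w = 2 (w = -3 + ((15 - 18) + 8) = -3 + (-3 + 8) = -3 + 5 = 2)
J(N, d) = 2*N*d (J(N, d) = N*d + N*d = 2*N*d)
W(E) = (-8 + E)**2 (W(E) = (E + 2*(-2)*2)**2 = (E - 8)**2 = (-8 + E)**2)
k(O) = 2
k(W(sqrt(1 - 2))) - 1*1030 = 2 - 1*1030 = 2 - 1030 = -1028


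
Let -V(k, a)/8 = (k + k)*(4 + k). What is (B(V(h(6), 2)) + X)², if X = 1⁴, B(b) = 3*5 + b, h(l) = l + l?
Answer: 9339136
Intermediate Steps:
h(l) = 2*l
V(k, a) = -16*k*(4 + k) (V(k, a) = -8*(k + k)*(4 + k) = -8*2*k*(4 + k) = -16*k*(4 + k))
B(b) = 15 + b
X = 1
(B(V(h(6), 2)) + X)² = ((15 - 16*2*6*(4 + 2*6)) + 1)² = ((15 - 16*12*(4 + 12)) + 1)² = ((15 - 16*12*16) + 1)² = ((15 - 3072) + 1)² = (-3057 + 1)² = (-3056)² = 9339136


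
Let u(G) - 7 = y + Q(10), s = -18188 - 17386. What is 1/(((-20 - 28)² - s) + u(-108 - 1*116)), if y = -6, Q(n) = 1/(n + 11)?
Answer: 21/795460 ≈ 2.6400e-5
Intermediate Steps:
s = -35574
Q(n) = 1/(11 + n)
u(G) = 22/21 (u(G) = 7 + (-6 + 1/(11 + 10)) = 7 + (-6 + 1/21) = 7 - 125/21 = 22/21)
1/(((-20 - 28)² - s) + u(-108 - 1*116)) = 1/(((-20 - 28)² - 1*(-35574)) + 22/21) = 1/(((-48)² + 35574) + 22/21) = 1/((2304 + 35574) + 22/21) = 1/(37878 + 22/21) = 1/(795460/21) = 21/795460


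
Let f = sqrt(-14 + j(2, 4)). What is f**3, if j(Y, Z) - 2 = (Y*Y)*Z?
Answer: 8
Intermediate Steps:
j(Y, Z) = 2 + Z*Y**2 (j(Y, Z) = 2 + (Y*Y)*Z = 2 + Y**2*Z = 2 + Z*Y**2)
f = 2 (f = sqrt(-14 + (2 + 4*2**2)) = sqrt(-14 + (2 + 4*4)) = sqrt(-14 + (2 + 16)) = sqrt(-14 + 18) = sqrt(4) = 2)
f**3 = 2**3 = 8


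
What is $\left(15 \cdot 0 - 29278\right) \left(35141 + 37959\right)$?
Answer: $-2140221800$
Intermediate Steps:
$\left(15 \cdot 0 - 29278\right) \left(35141 + 37959\right) = \left(0 - 29278\right) 73100 = \left(-29278\right) 73100 = -2140221800$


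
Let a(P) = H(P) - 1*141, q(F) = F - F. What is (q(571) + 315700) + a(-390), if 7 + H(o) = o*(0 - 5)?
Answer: 317502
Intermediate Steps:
H(o) = -7 - 5*o (H(o) = -7 + o*(0 - 5) = -7 + o*(-5) = -7 - 5*o)
q(F) = 0
a(P) = -148 - 5*P (a(P) = (-7 - 5*P) - 1*141 = (-7 - 5*P) - 141 = -148 - 5*P)
(q(571) + 315700) + a(-390) = (0 + 315700) + (-148 - 5*(-390)) = 315700 + (-148 + 1950) = 315700 + 1802 = 317502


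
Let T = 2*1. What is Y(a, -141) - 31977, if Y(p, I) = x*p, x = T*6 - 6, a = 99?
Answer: -31383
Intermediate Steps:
T = 2
x = 6 (x = 2*6 - 6 = 12 - 6 = 6)
Y(p, I) = 6*p
Y(a, -141) - 31977 = 6*99 - 31977 = 594 - 31977 = -31383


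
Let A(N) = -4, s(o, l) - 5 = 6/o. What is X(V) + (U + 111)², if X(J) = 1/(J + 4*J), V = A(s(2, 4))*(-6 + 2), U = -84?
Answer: 58321/80 ≈ 729.01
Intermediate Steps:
s(o, l) = 5 + 6/o
V = 16 (V = -4*(-6 + 2) = -4*(-4) = 16)
X(J) = 1/(5*J)
X(V) + (U + 111)² = (⅕)/16 + (-84 + 111)² = (⅕)*(1/16) + 27² = 1/80 + 729 = 58321/80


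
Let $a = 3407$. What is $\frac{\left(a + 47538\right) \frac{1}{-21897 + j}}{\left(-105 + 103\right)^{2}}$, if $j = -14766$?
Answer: $- \frac{50945}{146652} \approx -0.34739$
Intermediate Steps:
$\frac{\left(a + 47538\right) \frac{1}{-21897 + j}}{\left(-105 + 103\right)^{2}} = \frac{\left(3407 + 47538\right) \frac{1}{-21897 - 14766}}{\left(-105 + 103\right)^{2}} = \frac{50945 \frac{1}{-36663}}{\left(-2\right)^{2}} = \frac{50945 \left(- \frac{1}{36663}\right)}{4} = \left(- \frac{50945}{36663}\right) \frac{1}{4} = - \frac{50945}{146652}$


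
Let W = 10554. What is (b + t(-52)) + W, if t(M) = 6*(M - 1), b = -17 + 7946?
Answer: 18165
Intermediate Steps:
b = 7929
t(M) = -6 + 6*M (t(M) = 6*(-1 + M) = -6 + 6*M)
(b + t(-52)) + W = (7929 + (-6 + 6*(-52))) + 10554 = (7929 + (-6 - 312)) + 10554 = (7929 - 318) + 10554 = 7611 + 10554 = 18165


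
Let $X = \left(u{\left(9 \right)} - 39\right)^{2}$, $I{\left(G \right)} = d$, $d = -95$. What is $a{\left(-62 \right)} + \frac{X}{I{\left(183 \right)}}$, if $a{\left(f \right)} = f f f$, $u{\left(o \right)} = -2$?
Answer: $- \frac{22642841}{95} \approx -2.3835 \cdot 10^{5}$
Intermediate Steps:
$a{\left(f \right)} = f^{3}$ ($a{\left(f \right)} = f^{2} f = f^{3}$)
$I{\left(G \right)} = -95$
$X = 1681$ ($X = \left(-2 - 39\right)^{2} = \left(-41\right)^{2} = 1681$)
$a{\left(-62 \right)} + \frac{X}{I{\left(183 \right)}} = \left(-62\right)^{3} + \frac{1681}{-95} = -238328 + 1681 \left(- \frac{1}{95}\right) = -238328 - \frac{1681}{95} = - \frac{22642841}{95}$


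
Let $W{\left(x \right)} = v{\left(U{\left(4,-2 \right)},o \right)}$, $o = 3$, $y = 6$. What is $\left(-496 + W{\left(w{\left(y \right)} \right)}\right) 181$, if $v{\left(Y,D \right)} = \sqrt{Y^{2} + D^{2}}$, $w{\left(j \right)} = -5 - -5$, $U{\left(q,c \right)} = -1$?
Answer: $-89776 + 181 \sqrt{10} \approx -89204.0$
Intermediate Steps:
$w{\left(j \right)} = 0$ ($w{\left(j \right)} = -5 + 5 = 0$)
$v{\left(Y,D \right)} = \sqrt{D^{2} + Y^{2}}$
$W{\left(x \right)} = \sqrt{10}$ ($W{\left(x \right)} = \sqrt{3^{2} + \left(-1\right)^{2}} = \sqrt{9 + 1} = \sqrt{10}$)
$\left(-496 + W{\left(w{\left(y \right)} \right)}\right) 181 = \left(-496 + \sqrt{10}\right) 181 = -89776 + 181 \sqrt{10}$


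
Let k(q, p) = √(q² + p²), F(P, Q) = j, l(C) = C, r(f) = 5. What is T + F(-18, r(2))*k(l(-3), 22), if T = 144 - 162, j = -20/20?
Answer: -18 - √493 ≈ -40.204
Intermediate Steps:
j = -1 (j = -20*1/20 = -1)
F(P, Q) = -1
k(q, p) = √(p² + q²)
T = -18
T + F(-18, r(2))*k(l(-3), 22) = -18 - √(22² + (-3)²) = -18 - √(484 + 9) = -18 - √493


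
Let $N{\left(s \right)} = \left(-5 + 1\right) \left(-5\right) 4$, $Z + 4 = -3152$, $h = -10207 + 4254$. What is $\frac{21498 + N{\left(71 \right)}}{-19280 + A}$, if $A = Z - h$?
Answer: $- \frac{21578}{16483} \approx -1.3091$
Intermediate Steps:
$h = -5953$
$Z = -3156$ ($Z = -4 - 3152 = -3156$)
$N{\left(s \right)} = 80$ ($N{\left(s \right)} = \left(-4\right) \left(-5\right) 4 = 20 \cdot 4 = 80$)
$A = 2797$ ($A = -3156 - -5953 = -3156 + 5953 = 2797$)
$\frac{21498 + N{\left(71 \right)}}{-19280 + A} = \frac{21498 + 80}{-19280 + 2797} = \frac{21578}{-16483} = 21578 \left(- \frac{1}{16483}\right) = - \frac{21578}{16483}$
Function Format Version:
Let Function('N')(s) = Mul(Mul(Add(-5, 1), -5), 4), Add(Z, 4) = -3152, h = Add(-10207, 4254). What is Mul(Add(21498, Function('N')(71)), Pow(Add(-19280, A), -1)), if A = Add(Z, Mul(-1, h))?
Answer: Rational(-21578, 16483) ≈ -1.3091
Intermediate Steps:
h = -5953
Z = -3156 (Z = Add(-4, -3152) = -3156)
Function('N')(s) = 80 (Function('N')(s) = Mul(Mul(-4, -5), 4) = Mul(20, 4) = 80)
A = 2797 (A = Add(-3156, Mul(-1, -5953)) = Add(-3156, 5953) = 2797)
Mul(Add(21498, Function('N')(71)), Pow(Add(-19280, A), -1)) = Mul(Add(21498, 80), Pow(Add(-19280, 2797), -1)) = Mul(21578, Pow(-16483, -1)) = Mul(21578, Rational(-1, 16483)) = Rational(-21578, 16483)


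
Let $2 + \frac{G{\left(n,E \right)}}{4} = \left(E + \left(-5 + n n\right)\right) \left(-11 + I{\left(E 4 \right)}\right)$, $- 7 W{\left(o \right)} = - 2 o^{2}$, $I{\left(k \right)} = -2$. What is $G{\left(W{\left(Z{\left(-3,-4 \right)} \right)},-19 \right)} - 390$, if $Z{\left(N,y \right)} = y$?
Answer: $- \frac{11598}{49} \approx -236.69$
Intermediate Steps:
$W{\left(o \right)} = \frac{2 o^{2}}{7}$ ($W{\left(o \right)} = - \frac{\left(-2\right) o^{2}}{7} = \frac{2 o^{2}}{7}$)
$G{\left(n,E \right)} = 252 - 52 E - 52 n^{2}$ ($G{\left(n,E \right)} = -8 + 4 \left(E + \left(-5 + n n\right)\right) \left(-11 - 2\right) = -8 + 4 \left(E + \left(-5 + n^{2}\right)\right) \left(-13\right) = -8 + 4 \left(-5 + E + n^{2}\right) \left(-13\right) = -8 + 4 \left(65 - 13 E - 13 n^{2}\right) = -8 - \left(-260 + 52 E + 52 n^{2}\right) = 252 - 52 E - 52 n^{2}$)
$G{\left(W{\left(Z{\left(-3,-4 \right)} \right)},-19 \right)} - 390 = \left(252 - -988 - 52 \left(\frac{2 \left(-4\right)^{2}}{7}\right)^{2}\right) - 390 = \left(252 + 988 - 52 \left(\frac{2}{7} \cdot 16\right)^{2}\right) - 390 = \left(252 + 988 - 52 \left(\frac{32}{7}\right)^{2}\right) - 390 = \left(252 + 988 - \frac{53248}{49}\right) - 390 = \frac{7512}{49} - 390 = - \frac{11598}{49}$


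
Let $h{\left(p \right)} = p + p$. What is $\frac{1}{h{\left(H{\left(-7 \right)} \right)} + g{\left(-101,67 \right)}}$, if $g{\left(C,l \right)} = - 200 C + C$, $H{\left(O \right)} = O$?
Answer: $\frac{1}{20085} \approx 4.9788 \cdot 10^{-5}$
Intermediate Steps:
$h{\left(p \right)} = 2 p$
$g{\left(C,l \right)} = - 199 C$
$\frac{1}{h{\left(H{\left(-7 \right)} \right)} + g{\left(-101,67 \right)}} = \frac{1}{2 \left(-7\right) - -20099} = \frac{1}{-14 + 20099} = \frac{1}{20085}$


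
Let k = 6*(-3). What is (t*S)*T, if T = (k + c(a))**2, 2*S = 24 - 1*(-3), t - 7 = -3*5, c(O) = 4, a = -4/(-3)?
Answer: -21168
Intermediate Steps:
a = 4/3 (a = -4*(-1/3) = 4/3 ≈ 1.3333)
t = -8 (t = 7 - 3*5 = 7 - 15 = -8)
k = -18
S = 27/2 (S = (24 - 1*(-3))/2 = (24 + 3)/2 = (1/2)*27 = 27/2 ≈ 13.500)
T = 196 (T = (-18 + 4)**2 = (-14)**2 = 196)
(t*S)*T = -8*27/2*196 = -108*196 = -21168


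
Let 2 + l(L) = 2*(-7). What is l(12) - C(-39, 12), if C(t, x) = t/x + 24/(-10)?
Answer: -207/20 ≈ -10.350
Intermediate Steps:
C(t, x) = -12/5 + t/x (C(t, x) = t/x + 24*(-⅒) = t/x - 12/5 = -12/5 + t/x)
l(L) = -16 (l(L) = -2 + 2*(-7) = -2 - 14 = -16)
l(12) - C(-39, 12) = -16 - (-12/5 - 39/12) = -16 - (-12/5 - 39*1/12) = -16 - (-12/5 - 13/4) = -16 - 1*(-113/20) = -16 + 113/20 = -207/20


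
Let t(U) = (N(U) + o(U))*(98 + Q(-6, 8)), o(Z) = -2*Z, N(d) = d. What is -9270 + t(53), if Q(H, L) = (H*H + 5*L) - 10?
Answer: -17962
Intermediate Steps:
Q(H, L) = -10 + H**2 + 5*L (Q(H, L) = (H**2 + 5*L) - 10 = -10 + H**2 + 5*L)
t(U) = -164*U (t(U) = (U - 2*U)*(98 + (-10 + (-6)**2 + 5*8)) = (-U)*(98 + (-10 + 36 + 40)) = (-U)*(98 + 66) = -U*164 = -164*U)
-9270 + t(53) = -9270 - 164*53 = -9270 - 8692 = -17962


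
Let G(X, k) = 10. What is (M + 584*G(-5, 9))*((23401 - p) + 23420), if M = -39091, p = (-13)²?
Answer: -1551225652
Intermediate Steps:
p = 169
(M + 584*G(-5, 9))*((23401 - p) + 23420) = (-39091 + 584*10)*((23401 - 1*169) + 23420) = (-39091 + 5840)*((23401 - 169) + 23420) = -33251*(23232 + 23420) = -33251*46652 = -1551225652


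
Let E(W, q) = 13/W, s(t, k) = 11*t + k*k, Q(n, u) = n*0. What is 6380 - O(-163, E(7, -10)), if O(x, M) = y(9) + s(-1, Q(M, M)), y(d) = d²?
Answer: 6310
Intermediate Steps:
Q(n, u) = 0
s(t, k) = k² + 11*t (s(t, k) = 11*t + k² = k² + 11*t)
O(x, M) = 70 (O(x, M) = 9² + (0² + 11*(-1)) = 81 + (0 - 11) = 81 - 11 = 70)
6380 - O(-163, E(7, -10)) = 6380 - 1*70 = 6380 - 70 = 6310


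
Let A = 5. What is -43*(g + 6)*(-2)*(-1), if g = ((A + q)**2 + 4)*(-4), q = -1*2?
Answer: 3956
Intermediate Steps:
q = -2
g = -52 (g = ((5 - 2)**2 + 4)*(-4) = (3**2 + 4)*(-4) = (9 + 4)*(-4) = 13*(-4) = -52)
-43*(g + 6)*(-2)*(-1) = -43*(-52 + 6)*(-2)*(-1) = -(-1978)*(-2)*(-1) = -43*92*(-1) = -3956*(-1) = 3956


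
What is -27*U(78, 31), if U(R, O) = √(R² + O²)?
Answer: -27*√7045 ≈ -2266.2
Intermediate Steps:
U(R, O) = √(O² + R²)
-27*U(78, 31) = -27*√(31² + 78²) = -27*√(961 + 6084) = -27*√7045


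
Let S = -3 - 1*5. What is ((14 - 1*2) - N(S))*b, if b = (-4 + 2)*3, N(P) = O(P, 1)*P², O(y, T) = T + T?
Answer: 696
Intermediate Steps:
S = -8 (S = -3 - 5 = -8)
O(y, T) = 2*T
N(P) = 2*P² (N(P) = (2*1)*P² = 2*P²)
b = -6 (b = -2*3 = -6)
((14 - 1*2) - N(S))*b = ((14 - 1*2) - 2*(-8)²)*(-6) = ((14 - 2) - 2*64)*(-6) = (12 - 1*128)*(-6) = (12 - 128)*(-6) = -116*(-6) = 696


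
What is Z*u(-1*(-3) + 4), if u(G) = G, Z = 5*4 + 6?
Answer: 182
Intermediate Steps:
Z = 26 (Z = 20 + 6 = 26)
Z*u(-1*(-3) + 4) = 26*(-1*(-3) + 4) = 26*(3 + 4) = 26*7 = 182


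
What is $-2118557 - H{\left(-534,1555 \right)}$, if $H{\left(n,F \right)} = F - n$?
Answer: $-2120646$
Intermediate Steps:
$-2118557 - H{\left(-534,1555 \right)} = -2118557 - \left(1555 - -534\right) = -2118557 - \left(1555 + 534\right) = -2118557 - 2089 = -2120646$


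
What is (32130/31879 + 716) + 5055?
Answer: 184005839/31879 ≈ 5772.0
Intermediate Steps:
(32130/31879 + 716) + 5055 = 22857494/31879 + 5055 = 184005839/31879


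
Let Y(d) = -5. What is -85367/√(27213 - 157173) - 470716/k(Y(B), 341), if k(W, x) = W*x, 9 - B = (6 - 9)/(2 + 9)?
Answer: 470716/1705 + 4493*I*√10/60 ≈ 276.08 + 236.8*I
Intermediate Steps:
B = 102/11 (B = 9 - (6 - 9)/(2 + 9) = 9 - (-3)/11 = 9 - 1*(-3/11) = 9 + 3/11 = 102/11 ≈ 9.2727)
-85367/√(27213 - 157173) - 470716/k(Y(B), 341) = -85367/√(27213 - 157173) - 470716/((-5*341)) = -85367*(-I*√10/1140) - 470716/(-1705) = -85367*(-I*√10/1140) - 470716*(-1/1705) = -(-4493)*I*√10/60 + 470716/1705 = 4493*I*√10/60 + 470716/1705 = 470716/1705 + 4493*I*√10/60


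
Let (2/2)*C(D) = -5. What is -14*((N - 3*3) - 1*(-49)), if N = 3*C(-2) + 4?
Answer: -406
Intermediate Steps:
C(D) = -5
N = -11 (N = 3*(-5) + 4 = -15 + 4 = -11)
-14*((N - 3*3) - 1*(-49)) = -14*((-11 - 3*3) - 1*(-49)) = -14*((-11 - 9) + 49) = -14*(-20 + 49) = -14*29 = -406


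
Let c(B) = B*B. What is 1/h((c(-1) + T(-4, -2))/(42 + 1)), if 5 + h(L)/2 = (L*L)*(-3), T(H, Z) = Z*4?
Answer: -1849/18784 ≈ -0.098435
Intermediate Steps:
T(H, Z) = 4*Z
c(B) = B²
h(L) = -10 - 6*L² (h(L) = -10 + 2*((L*L)*(-3)) = -10 + 2*(L²*(-3)) = -10 + 2*(-3*L²) = -10 - 6*L²)
1/h((c(-1) + T(-4, -2))/(42 + 1)) = 1/(-10 - 6*((-1)² + 4*(-2))²/(42 + 1)²) = 1/(-10 - 6*(1 - 8)²/1849) = 1/(-10 - 6*(-7*1/43)²) = 1/(-10 - 6*(-7/43)²) = 1/(-10 - 6*49/1849) = 1/(-10 - 294/1849) = 1/(-18784/1849) = -1849/18784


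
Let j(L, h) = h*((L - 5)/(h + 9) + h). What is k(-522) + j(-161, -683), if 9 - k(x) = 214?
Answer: 157081019/337 ≈ 4.6612e+5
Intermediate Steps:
k(x) = -205 (k(x) = 9 - 1*214 = 9 - 214 = -205)
j(L, h) = h*(h + (-5 + L)/(9 + h)) (j(L, h) = h*((-5 + L)/(9 + h) + h) = h*(h + (-5 + L)/(9 + h)))
k(-522) + j(-161, -683) = -205 - 683*(-5 - 161 + (-683)² + 9*(-683))/(9 - 683) = -205 - 683*(-5 - 161 + 466489 - 6147)/(-674) = -205 - 683*(-1/674)*460176 = -205 + 157150104/337 = 157081019/337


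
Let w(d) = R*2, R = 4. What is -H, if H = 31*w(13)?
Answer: -248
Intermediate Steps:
w(d) = 8 (w(d) = 4*2 = 8)
H = 248 (H = 31*8 = 248)
-H = -1*248 = -248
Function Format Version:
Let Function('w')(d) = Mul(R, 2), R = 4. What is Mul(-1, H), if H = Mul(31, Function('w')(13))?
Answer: -248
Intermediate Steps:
Function('w')(d) = 8 (Function('w')(d) = Mul(4, 2) = 8)
H = 248 (H = Mul(31, 8) = 248)
Mul(-1, H) = Mul(-1, 248) = -248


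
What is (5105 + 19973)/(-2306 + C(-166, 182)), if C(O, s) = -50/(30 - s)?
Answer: -1905928/175231 ≈ -10.877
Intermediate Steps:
(5105 + 19973)/(-2306 + C(-166, 182)) = (5105 + 19973)/(-2306 + 50/(-30 + 182)) = 25078/(-2306 + 50/152) = 25078/(-2306 + 50*(1/152)) = 25078/(-2306 + 25/76) = 25078/(-175231/76) = 25078*(-76/175231) = -1905928/175231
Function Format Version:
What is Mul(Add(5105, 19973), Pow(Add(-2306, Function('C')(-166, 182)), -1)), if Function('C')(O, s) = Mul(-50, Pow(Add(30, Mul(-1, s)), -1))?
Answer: Rational(-1905928, 175231) ≈ -10.877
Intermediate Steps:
Mul(Add(5105, 19973), Pow(Add(-2306, Function('C')(-166, 182)), -1)) = Mul(Add(5105, 19973), Pow(Add(-2306, Mul(50, Pow(Add(-30, 182), -1))), -1)) = Mul(25078, Pow(Add(-2306, Mul(50, Pow(152, -1))), -1)) = Mul(25078, Pow(Add(-2306, Mul(50, Rational(1, 152))), -1)) = Mul(25078, Pow(Add(-2306, Rational(25, 76)), -1)) = Mul(25078, Pow(Rational(-175231, 76), -1)) = Mul(25078, Rational(-76, 175231)) = Rational(-1905928, 175231)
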